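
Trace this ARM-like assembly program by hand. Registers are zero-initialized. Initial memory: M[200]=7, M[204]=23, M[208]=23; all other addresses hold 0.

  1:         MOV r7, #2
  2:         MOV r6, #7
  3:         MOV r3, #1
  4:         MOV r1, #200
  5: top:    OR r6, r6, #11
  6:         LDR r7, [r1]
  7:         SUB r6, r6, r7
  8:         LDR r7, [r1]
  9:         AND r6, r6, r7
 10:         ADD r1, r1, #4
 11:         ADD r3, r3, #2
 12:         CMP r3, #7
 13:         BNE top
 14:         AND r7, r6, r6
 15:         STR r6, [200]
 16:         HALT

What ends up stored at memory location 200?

0

r7=2
r6=7
r3=1
r1=200
r6=7|11=15
r7=M[200]=7
r6=15-7=8
r7=M[200]=7
r6=8&7=0
r1=200+4=204
r3=1+2=3
CMP r3, #7  (cmp 3,7)
BNE top: taken
r6=0|11=11
r7=M[204]=23
r6=11-23=-12
r7=M[204]=23
r6=(-12)&23=20
r1=204+4=208
r3=3+2=5
CMP r3, #7  (cmp 5,7)
BNE top: taken
r6=20|11=31
r7=M[208]=23
r6=31-23=8
r7=M[208]=23
r6=8&23=0
r1=208+4=212
r3=5+2=7
CMP r3, #7  (cmp 7,7)
BNE top: not taken
r7=0&0=0
STR r6, [200] → M[200]=0
halt.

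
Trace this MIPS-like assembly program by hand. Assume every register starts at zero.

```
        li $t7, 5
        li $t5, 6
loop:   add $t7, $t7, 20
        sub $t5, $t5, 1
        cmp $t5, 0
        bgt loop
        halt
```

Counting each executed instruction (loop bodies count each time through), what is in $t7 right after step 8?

45

li $t7, 5 → $t7=5
li $t5, 6 → $t5=6
add $t7, $t7, 20 → $t7=5+20=25
sub $t5, $t5, 1 → $t5=6-1=5
cmp $t5, 0  (cmp 5,0)
bgt loop: taken
add $t7, $t7, 20 → $t7=25+20=45
sub $t5, $t5, 1 → $t5=5-1=4
After step 8: $t7 = 45.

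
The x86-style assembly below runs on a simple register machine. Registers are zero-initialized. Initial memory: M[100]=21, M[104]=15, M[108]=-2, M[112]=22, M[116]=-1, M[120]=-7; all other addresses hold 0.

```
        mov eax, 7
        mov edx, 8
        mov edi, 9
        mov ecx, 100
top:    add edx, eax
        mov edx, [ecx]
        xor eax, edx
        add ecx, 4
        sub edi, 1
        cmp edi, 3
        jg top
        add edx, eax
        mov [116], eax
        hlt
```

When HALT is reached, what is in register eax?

-13

after mov eax, 7: eax=7
after mov edx, 8: edx=8
after mov edi, 9: edi=9
after mov ecx, 100: ecx=100
after add edx, eax: edx=8+7=15
after mov edx, [ecx]: edx=M[100]=21
after xor eax, edx: eax=7^21=18
after add ecx, 4: ecx=100+4=104
after sub edi, 1: edi=9-1=8
cmp edi, 3  (cmp 8,3)
jg top: taken
after add edx, eax: edx=21+18=39
after mov edx, [ecx]: edx=M[104]=15
after xor eax, edx: eax=18^15=29
after add ecx, 4: ecx=104+4=108
after sub edi, 1: edi=8-1=7
cmp edi, 3  (cmp 7,3)
jg top: taken
after add edx, eax: edx=15+29=44
after mov edx, [ecx]: edx=M[108]=-2
after xor eax, edx: eax=29^(-2)=-29
after add ecx, 4: ecx=108+4=112
after sub edi, 1: edi=7-1=6
cmp edi, 3  (cmp 6,3)
jg top: taken
after add edx, eax: edx=(-2)+(-29)=-31
after mov edx, [ecx]: edx=M[112]=22
after xor eax, edx: eax=(-29)^22=-11
after add ecx, 4: ecx=112+4=116
after sub edi, 1: edi=6-1=5
cmp edi, 3  (cmp 5,3)
jg top: taken
after add edx, eax: edx=22+(-11)=11
after mov edx, [ecx]: edx=M[116]=-1
after xor eax, edx: eax=(-11)^(-1)=10
after add ecx, 4: ecx=116+4=120
after sub edi, 1: edi=5-1=4
cmp edi, 3  (cmp 4,3)
jg top: taken
after add edx, eax: edx=(-1)+10=9
after mov edx, [ecx]: edx=M[120]=-7
after xor eax, edx: eax=10^(-7)=-13
after add ecx, 4: ecx=120+4=124
after sub edi, 1: edi=4-1=3
cmp edi, 3  (cmp 3,3)
jg top: not taken
after add edx, eax: edx=(-7)+(-13)=-20
mov [116], eax → M[116]=-13
halt.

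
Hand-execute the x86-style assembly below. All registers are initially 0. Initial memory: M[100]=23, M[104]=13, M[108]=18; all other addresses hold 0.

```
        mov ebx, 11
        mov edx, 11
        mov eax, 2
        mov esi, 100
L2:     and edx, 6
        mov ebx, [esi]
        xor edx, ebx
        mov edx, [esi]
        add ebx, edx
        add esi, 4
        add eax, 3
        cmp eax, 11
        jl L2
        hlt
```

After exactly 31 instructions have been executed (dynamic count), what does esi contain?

112

ebx=11
edx=11
eax=2
esi=100
edx=11&6=2
ebx=M[100]=23
edx=2^23=21
edx=M[100]=23
ebx=23+23=46
esi=100+4=104
eax=2+3=5
cmp eax, 11  (cmp 5,11)
jl L2: taken
edx=23&6=6
ebx=M[104]=13
edx=6^13=11
edx=M[104]=13
ebx=13+13=26
esi=104+4=108
eax=5+3=8
cmp eax, 11  (cmp 8,11)
jl L2: taken
edx=13&6=4
ebx=M[108]=18
edx=4^18=22
edx=M[108]=18
ebx=18+18=36
esi=108+4=112
eax=8+3=11
cmp eax, 11  (cmp 11,11)
jl L2: not taken
After step 31: esi = 112.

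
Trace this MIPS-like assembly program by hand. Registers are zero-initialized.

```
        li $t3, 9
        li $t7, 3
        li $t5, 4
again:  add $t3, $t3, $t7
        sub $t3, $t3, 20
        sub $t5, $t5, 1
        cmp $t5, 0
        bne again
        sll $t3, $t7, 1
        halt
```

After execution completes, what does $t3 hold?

6

after li $t3, 9: $t3=9
after li $t7, 3: $t7=3
after li $t5, 4: $t5=4
after add $t3, $t3, $t7: $t3=9+3=12
after sub $t3, $t3, 20: $t3=12-20=-8
after sub $t5, $t5, 1: $t5=4-1=3
cmp $t5, 0  (cmp 3,0)
bne again: taken
after add $t3, $t3, $t7: $t3=(-8)+3=-5
after sub $t3, $t3, 20: $t3=(-5)-20=-25
after sub $t5, $t5, 1: $t5=3-1=2
cmp $t5, 0  (cmp 2,0)
bne again: taken
after add $t3, $t3, $t7: $t3=(-25)+3=-22
after sub $t3, $t3, 20: $t3=(-22)-20=-42
after sub $t5, $t5, 1: $t5=2-1=1
cmp $t5, 0  (cmp 1,0)
bne again: taken
after add $t3, $t3, $t7: $t3=(-42)+3=-39
after sub $t3, $t3, 20: $t3=(-39)-20=-59
after sub $t5, $t5, 1: $t5=1-1=0
cmp $t5, 0  (cmp 0,0)
bne again: not taken
after sll $t3, $t7, 1: $t3=3<<1=6
halt.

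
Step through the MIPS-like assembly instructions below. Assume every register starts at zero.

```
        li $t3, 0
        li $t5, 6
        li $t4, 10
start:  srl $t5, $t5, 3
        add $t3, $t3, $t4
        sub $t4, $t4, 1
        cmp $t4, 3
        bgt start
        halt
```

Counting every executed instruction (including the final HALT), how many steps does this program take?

li $t3, 0 → $t3=0
li $t5, 6 → $t5=6
li $t4, 10 → $t4=10
srl $t5, $t5, 3 → $t5=6>>3=0
add $t3, $t3, $t4 → $t3=0+10=10
sub $t4, $t4, 1 → $t4=10-1=9
cmp $t4, 3  (cmp 9,3)
bgt start: taken
srl $t5, $t5, 3 → $t5=0>>3=0
add $t3, $t3, $t4 → $t3=10+9=19
sub $t4, $t4, 1 → $t4=9-1=8
cmp $t4, 3  (cmp 8,3)
bgt start: taken
srl $t5, $t5, 3 → $t5=0>>3=0
add $t3, $t3, $t4 → $t3=19+8=27
sub $t4, $t4, 1 → $t4=8-1=7
cmp $t4, 3  (cmp 7,3)
bgt start: taken
srl $t5, $t5, 3 → $t5=0>>3=0
add $t3, $t3, $t4 → $t3=27+7=34
sub $t4, $t4, 1 → $t4=7-1=6
cmp $t4, 3  (cmp 6,3)
bgt start: taken
srl $t5, $t5, 3 → $t5=0>>3=0
add $t3, $t3, $t4 → $t3=34+6=40
sub $t4, $t4, 1 → $t4=6-1=5
cmp $t4, 3  (cmp 5,3)
bgt start: taken
srl $t5, $t5, 3 → $t5=0>>3=0
add $t3, $t3, $t4 → $t3=40+5=45
sub $t4, $t4, 1 → $t4=5-1=4
cmp $t4, 3  (cmp 4,3)
bgt start: taken
srl $t5, $t5, 3 → $t5=0>>3=0
add $t3, $t3, $t4 → $t3=45+4=49
sub $t4, $t4, 1 → $t4=4-1=3
cmp $t4, 3  (cmp 3,3)
bgt start: not taken
halt.
Total executed instructions: 39.

39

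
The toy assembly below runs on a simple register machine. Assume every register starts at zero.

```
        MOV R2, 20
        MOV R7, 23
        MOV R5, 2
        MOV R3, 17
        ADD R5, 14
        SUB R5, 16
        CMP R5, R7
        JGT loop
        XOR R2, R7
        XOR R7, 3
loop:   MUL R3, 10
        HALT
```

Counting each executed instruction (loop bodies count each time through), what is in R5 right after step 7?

0

R2=20
R7=23
R5=2
R3=17
R5=2+14=16
R5=16-16=0
CMP R5, R7  (cmp 0,23)
After step 7: R5 = 0.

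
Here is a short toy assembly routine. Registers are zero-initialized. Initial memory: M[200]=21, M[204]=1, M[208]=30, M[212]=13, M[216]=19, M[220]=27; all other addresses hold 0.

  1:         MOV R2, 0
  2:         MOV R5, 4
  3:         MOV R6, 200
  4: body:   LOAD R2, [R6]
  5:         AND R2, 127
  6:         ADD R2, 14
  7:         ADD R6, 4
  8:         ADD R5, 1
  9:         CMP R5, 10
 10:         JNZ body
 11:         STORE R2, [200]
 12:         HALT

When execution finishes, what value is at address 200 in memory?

41

R2=0
R5=4
R6=200
R2=M[200]=21
R2=21&127=21
R2=21+14=35
R6=200+4=204
R5=4+1=5
CMP R5, 10  (cmp 5,10)
JNZ body: taken
R2=M[204]=1
R2=1&127=1
R2=1+14=15
R6=204+4=208
R5=5+1=6
CMP R5, 10  (cmp 6,10)
JNZ body: taken
R2=M[208]=30
R2=30&127=30
R2=30+14=44
R6=208+4=212
R5=6+1=7
CMP R5, 10  (cmp 7,10)
JNZ body: taken
R2=M[212]=13
R2=13&127=13
R2=13+14=27
R6=212+4=216
R5=7+1=8
CMP R5, 10  (cmp 8,10)
JNZ body: taken
R2=M[216]=19
R2=19&127=19
R2=19+14=33
R6=216+4=220
R5=8+1=9
CMP R5, 10  (cmp 9,10)
JNZ body: taken
R2=M[220]=27
R2=27&127=27
R2=27+14=41
R6=220+4=224
R5=9+1=10
CMP R5, 10  (cmp 10,10)
JNZ body: not taken
STORE R2, [200] → M[200]=41
halt.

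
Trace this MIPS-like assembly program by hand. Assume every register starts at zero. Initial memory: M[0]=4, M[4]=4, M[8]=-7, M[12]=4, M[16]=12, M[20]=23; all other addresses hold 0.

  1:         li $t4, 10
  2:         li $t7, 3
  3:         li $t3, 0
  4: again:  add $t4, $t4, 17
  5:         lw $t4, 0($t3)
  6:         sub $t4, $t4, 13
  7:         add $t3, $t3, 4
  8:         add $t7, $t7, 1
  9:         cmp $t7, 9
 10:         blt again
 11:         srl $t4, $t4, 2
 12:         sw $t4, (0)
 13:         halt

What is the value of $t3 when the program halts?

after li $t4, 10: $t4=10
after li $t7, 3: $t7=3
after li $t3, 0: $t3=0
after add $t4, $t4, 17: $t4=10+17=27
after lw $t4, 0($t3): $t4=M[0]=4
after sub $t4, $t4, 13: $t4=4-13=-9
after add $t3, $t3, 4: $t3=0+4=4
after add $t7, $t7, 1: $t7=3+1=4
cmp $t7, 9  (cmp 4,9)
blt again: taken
after add $t4, $t4, 17: $t4=(-9)+17=8
after lw $t4, 0($t3): $t4=M[4]=4
after sub $t4, $t4, 13: $t4=4-13=-9
after add $t3, $t3, 4: $t3=4+4=8
after add $t7, $t7, 1: $t7=4+1=5
cmp $t7, 9  (cmp 5,9)
blt again: taken
after add $t4, $t4, 17: $t4=(-9)+17=8
after lw $t4, 0($t3): $t4=M[8]=-7
after sub $t4, $t4, 13: $t4=(-7)-13=-20
after add $t3, $t3, 4: $t3=8+4=12
after add $t7, $t7, 1: $t7=5+1=6
cmp $t7, 9  (cmp 6,9)
blt again: taken
after add $t4, $t4, 17: $t4=(-20)+17=-3
after lw $t4, 0($t3): $t4=M[12]=4
after sub $t4, $t4, 13: $t4=4-13=-9
after add $t3, $t3, 4: $t3=12+4=16
after add $t7, $t7, 1: $t7=6+1=7
cmp $t7, 9  (cmp 7,9)
blt again: taken
after add $t4, $t4, 17: $t4=(-9)+17=8
after lw $t4, 0($t3): $t4=M[16]=12
after sub $t4, $t4, 13: $t4=12-13=-1
after add $t3, $t3, 4: $t3=16+4=20
after add $t7, $t7, 1: $t7=7+1=8
cmp $t7, 9  (cmp 8,9)
blt again: taken
after add $t4, $t4, 17: $t4=(-1)+17=16
after lw $t4, 0($t3): $t4=M[20]=23
after sub $t4, $t4, 13: $t4=23-13=10
after add $t3, $t3, 4: $t3=20+4=24
after add $t7, $t7, 1: $t7=8+1=9
cmp $t7, 9  (cmp 9,9)
blt again: not taken
after srl $t4, $t4, 2: $t4=10>>2=2
sw $t4, (0) → M[0]=2
halt.

24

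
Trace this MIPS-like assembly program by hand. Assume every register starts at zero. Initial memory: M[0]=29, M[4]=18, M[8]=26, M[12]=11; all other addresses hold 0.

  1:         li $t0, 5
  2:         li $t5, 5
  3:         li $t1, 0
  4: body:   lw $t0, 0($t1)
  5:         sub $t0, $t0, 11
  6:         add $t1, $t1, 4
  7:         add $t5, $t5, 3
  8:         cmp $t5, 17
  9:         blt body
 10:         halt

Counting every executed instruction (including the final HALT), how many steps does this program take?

after li $t0, 5: $t0=5
after li $t5, 5: $t5=5
after li $t1, 0: $t1=0
after lw $t0, 0($t1): $t0=M[0]=29
after sub $t0, $t0, 11: $t0=29-11=18
after add $t1, $t1, 4: $t1=0+4=4
after add $t5, $t5, 3: $t5=5+3=8
cmp $t5, 17  (cmp 8,17)
blt body: taken
after lw $t0, 0($t1): $t0=M[4]=18
after sub $t0, $t0, 11: $t0=18-11=7
after add $t1, $t1, 4: $t1=4+4=8
after add $t5, $t5, 3: $t5=8+3=11
cmp $t5, 17  (cmp 11,17)
blt body: taken
after lw $t0, 0($t1): $t0=M[8]=26
after sub $t0, $t0, 11: $t0=26-11=15
after add $t1, $t1, 4: $t1=8+4=12
after add $t5, $t5, 3: $t5=11+3=14
cmp $t5, 17  (cmp 14,17)
blt body: taken
after lw $t0, 0($t1): $t0=M[12]=11
after sub $t0, $t0, 11: $t0=11-11=0
after add $t1, $t1, 4: $t1=12+4=16
after add $t5, $t5, 3: $t5=14+3=17
cmp $t5, 17  (cmp 17,17)
blt body: not taken
halt.
Total executed instructions: 28.

28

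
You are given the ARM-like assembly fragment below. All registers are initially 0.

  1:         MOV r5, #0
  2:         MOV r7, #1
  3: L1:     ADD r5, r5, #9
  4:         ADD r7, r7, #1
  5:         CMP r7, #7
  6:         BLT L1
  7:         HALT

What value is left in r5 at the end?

54

r5=0
r7=1
r5=0+9=9
r7=1+1=2
CMP r7, #7  (cmp 2,7)
BLT L1: taken
r5=9+9=18
r7=2+1=3
CMP r7, #7  (cmp 3,7)
BLT L1: taken
r5=18+9=27
r7=3+1=4
CMP r7, #7  (cmp 4,7)
BLT L1: taken
r5=27+9=36
r7=4+1=5
CMP r7, #7  (cmp 5,7)
BLT L1: taken
r5=36+9=45
r7=5+1=6
CMP r7, #7  (cmp 6,7)
BLT L1: taken
r5=45+9=54
r7=6+1=7
CMP r7, #7  (cmp 7,7)
BLT L1: not taken
halt.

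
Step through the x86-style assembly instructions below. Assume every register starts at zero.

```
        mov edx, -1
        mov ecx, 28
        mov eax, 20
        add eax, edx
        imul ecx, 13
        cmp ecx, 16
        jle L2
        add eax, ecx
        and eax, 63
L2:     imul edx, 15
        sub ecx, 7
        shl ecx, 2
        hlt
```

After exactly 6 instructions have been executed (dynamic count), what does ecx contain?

364

mov edx, -1 → edx=-1
mov ecx, 28 → ecx=28
mov eax, 20 → eax=20
add eax, edx → eax=20+(-1)=19
imul ecx, 13 → ecx=28*13=364
cmp ecx, 16  (cmp 364,16)
After step 6: ecx = 364.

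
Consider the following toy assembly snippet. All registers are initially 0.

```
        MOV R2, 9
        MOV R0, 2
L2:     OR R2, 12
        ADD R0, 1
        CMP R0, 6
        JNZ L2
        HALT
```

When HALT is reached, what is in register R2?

MOV R2, 9 → R2=9
MOV R0, 2 → R0=2
OR R2, 12 → R2=9|12=13
ADD R0, 1 → R0=2+1=3
CMP R0, 6  (cmp 3,6)
JNZ L2: taken
OR R2, 12 → R2=13|12=13
ADD R0, 1 → R0=3+1=4
CMP R0, 6  (cmp 4,6)
JNZ L2: taken
OR R2, 12 → R2=13|12=13
ADD R0, 1 → R0=4+1=5
CMP R0, 6  (cmp 5,6)
JNZ L2: taken
OR R2, 12 → R2=13|12=13
ADD R0, 1 → R0=5+1=6
CMP R0, 6  (cmp 6,6)
JNZ L2: not taken
halt.

13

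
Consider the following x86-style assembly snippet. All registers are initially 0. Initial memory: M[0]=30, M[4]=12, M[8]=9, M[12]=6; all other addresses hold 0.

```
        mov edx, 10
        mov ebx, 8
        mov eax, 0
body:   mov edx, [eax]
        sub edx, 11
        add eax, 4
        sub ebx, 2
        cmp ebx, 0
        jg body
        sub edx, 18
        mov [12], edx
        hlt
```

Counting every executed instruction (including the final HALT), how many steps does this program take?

30

edx=10
ebx=8
eax=0
edx=M[0]=30
edx=30-11=19
eax=0+4=4
ebx=8-2=6
cmp ebx, 0  (cmp 6,0)
jg body: taken
edx=M[4]=12
edx=12-11=1
eax=4+4=8
ebx=6-2=4
cmp ebx, 0  (cmp 4,0)
jg body: taken
edx=M[8]=9
edx=9-11=-2
eax=8+4=12
ebx=4-2=2
cmp ebx, 0  (cmp 2,0)
jg body: taken
edx=M[12]=6
edx=6-11=-5
eax=12+4=16
ebx=2-2=0
cmp ebx, 0  (cmp 0,0)
jg body: not taken
edx=(-5)-18=-23
mov [12], edx → M[12]=-23
halt.
Total executed instructions: 30.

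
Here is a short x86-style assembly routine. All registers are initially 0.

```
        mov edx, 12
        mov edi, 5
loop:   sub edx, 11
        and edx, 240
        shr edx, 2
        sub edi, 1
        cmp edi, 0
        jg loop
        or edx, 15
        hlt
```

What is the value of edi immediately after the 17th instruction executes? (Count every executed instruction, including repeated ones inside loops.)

edx=12
edi=5
edx=12-11=1
edx=1&240=0
edx=0>>2=0
edi=5-1=4
cmp edi, 0  (cmp 4,0)
jg loop: taken
edx=0-11=-11
edx=(-11)&240=240
edx=240>>2=60
edi=4-1=3
cmp edi, 0  (cmp 3,0)
jg loop: taken
edx=60-11=49
edx=49&240=48
edx=48>>2=12
After step 17: edi = 3.

3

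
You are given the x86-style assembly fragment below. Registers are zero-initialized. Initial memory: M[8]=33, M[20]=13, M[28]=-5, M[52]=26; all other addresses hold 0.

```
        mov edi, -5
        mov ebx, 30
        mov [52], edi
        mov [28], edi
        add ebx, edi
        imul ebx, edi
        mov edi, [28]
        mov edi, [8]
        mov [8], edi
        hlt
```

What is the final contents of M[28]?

-5

after mov edi, -5: edi=-5
after mov ebx, 30: ebx=30
mov [52], edi → M[52]=-5
mov [28], edi → M[28]=-5
after add ebx, edi: ebx=30+(-5)=25
after imul ebx, edi: ebx=25*(-5)=-125
after mov edi, [28]: edi=M[28]=-5
after mov edi, [8]: edi=M[8]=33
mov [8], edi → M[8]=33
halt.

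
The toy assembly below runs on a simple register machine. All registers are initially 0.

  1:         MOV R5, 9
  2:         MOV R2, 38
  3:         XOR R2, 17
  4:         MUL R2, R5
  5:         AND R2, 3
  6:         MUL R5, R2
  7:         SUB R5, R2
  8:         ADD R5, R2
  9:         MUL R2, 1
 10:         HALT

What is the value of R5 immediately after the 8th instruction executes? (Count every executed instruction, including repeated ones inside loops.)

after MOV R5, 9: R5=9
after MOV R2, 38: R2=38
after XOR R2, 17: R2=38^17=55
after MUL R2, R5: R2=55*9=495
after AND R2, 3: R2=495&3=3
after MUL R5, R2: R5=9*3=27
after SUB R5, R2: R5=27-3=24
after ADD R5, R2: R5=24+3=27
After step 8: R5 = 27.

27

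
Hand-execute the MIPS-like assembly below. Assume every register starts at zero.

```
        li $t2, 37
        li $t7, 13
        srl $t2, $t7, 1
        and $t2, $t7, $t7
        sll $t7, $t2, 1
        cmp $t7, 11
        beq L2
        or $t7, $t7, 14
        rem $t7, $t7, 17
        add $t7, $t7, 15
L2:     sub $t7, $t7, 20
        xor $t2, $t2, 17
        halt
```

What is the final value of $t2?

after li $t2, 37: $t2=37
after li $t7, 13: $t7=13
after srl $t2, $t7, 1: $t2=13>>1=6
after and $t2, $t7, $t7: $t2=13&13=13
after sll $t7, $t2, 1: $t7=13<<1=26
cmp $t7, 11  (cmp 26,11)
beq L2: not taken
after or $t7, $t7, 14: $t7=26|14=30
after rem $t7, $t7, 17: $t7=30%17=13
after add $t7, $t7, 15: $t7=13+15=28
after sub $t7, $t7, 20: $t7=28-20=8
after xor $t2, $t2, 17: $t2=13^17=28
halt.

28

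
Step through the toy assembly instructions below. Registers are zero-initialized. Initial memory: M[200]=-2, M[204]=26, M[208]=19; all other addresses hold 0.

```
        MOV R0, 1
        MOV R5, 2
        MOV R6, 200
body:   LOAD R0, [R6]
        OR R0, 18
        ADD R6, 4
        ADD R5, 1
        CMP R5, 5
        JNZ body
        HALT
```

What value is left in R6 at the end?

212

R0=1
R5=2
R6=200
R0=M[200]=-2
R0=(-2)|18=-2
R6=200+4=204
R5=2+1=3
CMP R5, 5  (cmp 3,5)
JNZ body: taken
R0=M[204]=26
R0=26|18=26
R6=204+4=208
R5=3+1=4
CMP R5, 5  (cmp 4,5)
JNZ body: taken
R0=M[208]=19
R0=19|18=19
R6=208+4=212
R5=4+1=5
CMP R5, 5  (cmp 5,5)
JNZ body: not taken
halt.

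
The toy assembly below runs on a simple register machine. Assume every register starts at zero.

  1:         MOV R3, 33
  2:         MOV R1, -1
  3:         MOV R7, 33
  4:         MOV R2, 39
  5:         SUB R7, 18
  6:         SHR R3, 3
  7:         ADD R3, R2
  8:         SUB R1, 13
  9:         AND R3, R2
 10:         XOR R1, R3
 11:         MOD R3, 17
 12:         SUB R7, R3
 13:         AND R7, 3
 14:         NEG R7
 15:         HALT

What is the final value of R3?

1

MOV R3, 33 → R3=33
MOV R1, -1 → R1=-1
MOV R7, 33 → R7=33
MOV R2, 39 → R2=39
SUB R7, 18 → R7=33-18=15
SHR R3, 3 → R3=33>>3=4
ADD R3, R2 → R3=4+39=43
SUB R1, 13 → R1=(-1)-13=-14
AND R3, R2 → R3=43&39=35
XOR R1, R3 → R1=(-14)^35=-47
MOD R3, 17 → R3=35%17=1
SUB R7, R3 → R7=15-1=14
AND R7, 3 → R7=14&3=2
NEG R7 → R7=-(2)=-2
halt.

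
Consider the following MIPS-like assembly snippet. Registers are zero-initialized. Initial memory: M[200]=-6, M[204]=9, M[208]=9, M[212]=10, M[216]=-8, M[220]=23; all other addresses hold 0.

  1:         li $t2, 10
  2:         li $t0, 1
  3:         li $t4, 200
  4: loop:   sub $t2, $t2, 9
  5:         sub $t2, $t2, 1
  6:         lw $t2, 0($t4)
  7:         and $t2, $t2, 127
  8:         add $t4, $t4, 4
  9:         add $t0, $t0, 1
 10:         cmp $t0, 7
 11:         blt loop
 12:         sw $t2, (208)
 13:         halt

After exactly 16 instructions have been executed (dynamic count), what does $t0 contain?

2

after li $t2, 10: $t2=10
after li $t0, 1: $t0=1
after li $t4, 200: $t4=200
after sub $t2, $t2, 9: $t2=10-9=1
after sub $t2, $t2, 1: $t2=1-1=0
after lw $t2, 0($t4): $t2=M[200]=-6
after and $t2, $t2, 127: $t2=(-6)&127=122
after add $t4, $t4, 4: $t4=200+4=204
after add $t0, $t0, 1: $t0=1+1=2
cmp $t0, 7  (cmp 2,7)
blt loop: taken
after sub $t2, $t2, 9: $t2=122-9=113
after sub $t2, $t2, 1: $t2=113-1=112
after lw $t2, 0($t4): $t2=M[204]=9
after and $t2, $t2, 127: $t2=9&127=9
after add $t4, $t4, 4: $t4=204+4=208
After step 16: $t0 = 2.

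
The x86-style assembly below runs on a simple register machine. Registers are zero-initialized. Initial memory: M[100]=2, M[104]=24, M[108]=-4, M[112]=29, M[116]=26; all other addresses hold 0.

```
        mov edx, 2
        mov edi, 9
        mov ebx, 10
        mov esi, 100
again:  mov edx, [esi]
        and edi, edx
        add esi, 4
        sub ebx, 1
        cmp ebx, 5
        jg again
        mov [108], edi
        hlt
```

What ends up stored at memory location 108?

0

after mov edx, 2: edx=2
after mov edi, 9: edi=9
after mov ebx, 10: ebx=10
after mov esi, 100: esi=100
after mov edx, [esi]: edx=M[100]=2
after and edi, edx: edi=9&2=0
after add esi, 4: esi=100+4=104
after sub ebx, 1: ebx=10-1=9
cmp ebx, 5  (cmp 9,5)
jg again: taken
after mov edx, [esi]: edx=M[104]=24
after and edi, edx: edi=0&24=0
after add esi, 4: esi=104+4=108
after sub ebx, 1: ebx=9-1=8
cmp ebx, 5  (cmp 8,5)
jg again: taken
after mov edx, [esi]: edx=M[108]=-4
after and edi, edx: edi=0&(-4)=0
after add esi, 4: esi=108+4=112
after sub ebx, 1: ebx=8-1=7
cmp ebx, 5  (cmp 7,5)
jg again: taken
after mov edx, [esi]: edx=M[112]=29
after and edi, edx: edi=0&29=0
after add esi, 4: esi=112+4=116
after sub ebx, 1: ebx=7-1=6
cmp ebx, 5  (cmp 6,5)
jg again: taken
after mov edx, [esi]: edx=M[116]=26
after and edi, edx: edi=0&26=0
after add esi, 4: esi=116+4=120
after sub ebx, 1: ebx=6-1=5
cmp ebx, 5  (cmp 5,5)
jg again: not taken
mov [108], edi → M[108]=0
halt.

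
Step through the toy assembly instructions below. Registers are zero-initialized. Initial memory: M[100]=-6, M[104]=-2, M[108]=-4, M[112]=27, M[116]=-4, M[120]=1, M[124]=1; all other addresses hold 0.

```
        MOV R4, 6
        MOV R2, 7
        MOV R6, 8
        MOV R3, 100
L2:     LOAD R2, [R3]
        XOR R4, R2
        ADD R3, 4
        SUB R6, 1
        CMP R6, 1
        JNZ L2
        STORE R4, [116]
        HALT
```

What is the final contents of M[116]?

R4=6
R2=7
R6=8
R3=100
R2=M[100]=-6
R4=6^(-6)=-4
R3=100+4=104
R6=8-1=7
CMP R6, 1  (cmp 7,1)
JNZ L2: taken
R2=M[104]=-2
R4=(-4)^(-2)=2
R3=104+4=108
R6=7-1=6
CMP R6, 1  (cmp 6,1)
JNZ L2: taken
R2=M[108]=-4
R4=2^(-4)=-2
R3=108+4=112
R6=6-1=5
CMP R6, 1  (cmp 5,1)
JNZ L2: taken
R2=M[112]=27
R4=(-2)^27=-27
R3=112+4=116
R6=5-1=4
CMP R6, 1  (cmp 4,1)
JNZ L2: taken
R2=M[116]=-4
R4=(-27)^(-4)=25
R3=116+4=120
R6=4-1=3
CMP R6, 1  (cmp 3,1)
JNZ L2: taken
R2=M[120]=1
R4=25^1=24
R3=120+4=124
R6=3-1=2
CMP R6, 1  (cmp 2,1)
JNZ L2: taken
R2=M[124]=1
R4=24^1=25
R3=124+4=128
R6=2-1=1
CMP R6, 1  (cmp 1,1)
JNZ L2: not taken
STORE R4, [116] → M[116]=25
halt.

25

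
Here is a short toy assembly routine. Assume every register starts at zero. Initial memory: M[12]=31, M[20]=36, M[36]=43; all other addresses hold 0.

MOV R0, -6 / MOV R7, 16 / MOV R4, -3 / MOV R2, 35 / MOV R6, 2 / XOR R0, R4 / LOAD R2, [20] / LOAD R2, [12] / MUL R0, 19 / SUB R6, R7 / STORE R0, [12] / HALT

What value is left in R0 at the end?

133

R0=-6
R7=16
R4=-3
R2=35
R6=2
R0=(-6)^(-3)=7
R2=M[20]=36
R2=M[12]=31
R0=7*19=133
R6=2-16=-14
STORE R0, [12] → M[12]=133
halt.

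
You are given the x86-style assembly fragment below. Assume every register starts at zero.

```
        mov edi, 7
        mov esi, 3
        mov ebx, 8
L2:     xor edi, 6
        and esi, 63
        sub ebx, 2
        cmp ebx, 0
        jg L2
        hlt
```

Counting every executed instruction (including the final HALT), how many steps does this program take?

24

mov edi, 7 → edi=7
mov esi, 3 → esi=3
mov ebx, 8 → ebx=8
xor edi, 6 → edi=7^6=1
and esi, 63 → esi=3&63=3
sub ebx, 2 → ebx=8-2=6
cmp ebx, 0  (cmp 6,0)
jg L2: taken
xor edi, 6 → edi=1^6=7
and esi, 63 → esi=3&63=3
sub ebx, 2 → ebx=6-2=4
cmp ebx, 0  (cmp 4,0)
jg L2: taken
xor edi, 6 → edi=7^6=1
and esi, 63 → esi=3&63=3
sub ebx, 2 → ebx=4-2=2
cmp ebx, 0  (cmp 2,0)
jg L2: taken
xor edi, 6 → edi=1^6=7
and esi, 63 → esi=3&63=3
sub ebx, 2 → ebx=2-2=0
cmp ebx, 0  (cmp 0,0)
jg L2: not taken
halt.
Total executed instructions: 24.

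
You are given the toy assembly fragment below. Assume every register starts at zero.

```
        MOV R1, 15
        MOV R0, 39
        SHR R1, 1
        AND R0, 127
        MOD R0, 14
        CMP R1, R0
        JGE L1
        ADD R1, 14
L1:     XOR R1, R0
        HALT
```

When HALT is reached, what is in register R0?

after MOV R1, 15: R1=15
after MOV R0, 39: R0=39
after SHR R1, 1: R1=15>>1=7
after AND R0, 127: R0=39&127=39
after MOD R0, 14: R0=39%14=11
CMP R1, R0  (cmp 7,11)
JGE L1: not taken
after ADD R1, 14: R1=7+14=21
after XOR R1, R0: R1=21^11=30
halt.

11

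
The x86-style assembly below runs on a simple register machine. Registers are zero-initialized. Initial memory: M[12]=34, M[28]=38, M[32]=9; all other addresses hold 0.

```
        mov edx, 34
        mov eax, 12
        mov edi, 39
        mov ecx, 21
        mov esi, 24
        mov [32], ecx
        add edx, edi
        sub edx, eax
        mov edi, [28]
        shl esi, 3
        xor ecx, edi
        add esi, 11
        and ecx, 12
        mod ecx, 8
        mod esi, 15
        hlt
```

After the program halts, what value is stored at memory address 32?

21

mov edx, 34 → edx=34
mov eax, 12 → eax=12
mov edi, 39 → edi=39
mov ecx, 21 → ecx=21
mov esi, 24 → esi=24
mov [32], ecx → M[32]=21
add edx, edi → edx=34+39=73
sub edx, eax → edx=73-12=61
mov edi, [28] → edi=M[28]=38
shl esi, 3 → esi=24<<3=192
xor ecx, edi → ecx=21^38=51
add esi, 11 → esi=192+11=203
and ecx, 12 → ecx=51&12=0
mod ecx, 8 → ecx=0%8=0
mod esi, 15 → esi=203%15=8
halt.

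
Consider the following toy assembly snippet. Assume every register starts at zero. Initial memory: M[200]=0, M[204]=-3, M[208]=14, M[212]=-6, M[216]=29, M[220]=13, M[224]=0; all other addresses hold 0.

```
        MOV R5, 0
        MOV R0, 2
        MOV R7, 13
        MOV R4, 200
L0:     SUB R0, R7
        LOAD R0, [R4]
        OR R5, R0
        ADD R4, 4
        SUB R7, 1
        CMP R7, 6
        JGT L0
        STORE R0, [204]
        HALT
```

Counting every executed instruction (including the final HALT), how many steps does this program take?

after MOV R5, 0: R5=0
after MOV R0, 2: R0=2
after MOV R7, 13: R7=13
after MOV R4, 200: R4=200
after SUB R0, R7: R0=2-13=-11
after LOAD R0, [R4]: R0=M[200]=0
after OR R5, R0: R5=0|0=0
after ADD R4, 4: R4=200+4=204
after SUB R7, 1: R7=13-1=12
CMP R7, 6  (cmp 12,6)
JGT L0: taken
after SUB R0, R7: R0=0-12=-12
after LOAD R0, [R4]: R0=M[204]=-3
after OR R5, R0: R5=0|(-3)=-3
after ADD R4, 4: R4=204+4=208
after SUB R7, 1: R7=12-1=11
CMP R7, 6  (cmp 11,6)
JGT L0: taken
after SUB R0, R7: R0=(-3)-11=-14
after LOAD R0, [R4]: R0=M[208]=14
after OR R5, R0: R5=(-3)|14=-1
after ADD R4, 4: R4=208+4=212
after SUB R7, 1: R7=11-1=10
CMP R7, 6  (cmp 10,6)
JGT L0: taken
after SUB R0, R7: R0=14-10=4
after LOAD R0, [R4]: R0=M[212]=-6
after OR R5, R0: R5=(-1)|(-6)=-1
after ADD R4, 4: R4=212+4=216
after SUB R7, 1: R7=10-1=9
CMP R7, 6  (cmp 9,6)
JGT L0: taken
after SUB R0, R7: R0=(-6)-9=-15
after LOAD R0, [R4]: R0=M[216]=29
after OR R5, R0: R5=(-1)|29=-1
after ADD R4, 4: R4=216+4=220
after SUB R7, 1: R7=9-1=8
CMP R7, 6  (cmp 8,6)
JGT L0: taken
after SUB R0, R7: R0=29-8=21
after LOAD R0, [R4]: R0=M[220]=13
after OR R5, R0: R5=(-1)|13=-1
after ADD R4, 4: R4=220+4=224
after SUB R7, 1: R7=8-1=7
CMP R7, 6  (cmp 7,6)
JGT L0: taken
after SUB R0, R7: R0=13-7=6
after LOAD R0, [R4]: R0=M[224]=0
after OR R5, R0: R5=(-1)|0=-1
after ADD R4, 4: R4=224+4=228
after SUB R7, 1: R7=7-1=6
CMP R7, 6  (cmp 6,6)
JGT L0: not taken
STORE R0, [204] → M[204]=0
halt.
Total executed instructions: 55.

55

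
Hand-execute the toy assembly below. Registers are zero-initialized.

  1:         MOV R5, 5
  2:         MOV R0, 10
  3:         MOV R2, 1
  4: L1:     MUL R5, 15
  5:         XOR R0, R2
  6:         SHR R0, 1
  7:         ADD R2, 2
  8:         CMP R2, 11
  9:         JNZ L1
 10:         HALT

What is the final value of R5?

3796875

MOV R5, 5 → R5=5
MOV R0, 10 → R0=10
MOV R2, 1 → R2=1
MUL R5, 15 → R5=5*15=75
XOR R0, R2 → R0=10^1=11
SHR R0, 1 → R0=11>>1=5
ADD R2, 2 → R2=1+2=3
CMP R2, 11  (cmp 3,11)
JNZ L1: taken
MUL R5, 15 → R5=75*15=1125
XOR R0, R2 → R0=5^3=6
SHR R0, 1 → R0=6>>1=3
ADD R2, 2 → R2=3+2=5
CMP R2, 11  (cmp 5,11)
JNZ L1: taken
MUL R5, 15 → R5=1125*15=16875
XOR R0, R2 → R0=3^5=6
SHR R0, 1 → R0=6>>1=3
ADD R2, 2 → R2=5+2=7
CMP R2, 11  (cmp 7,11)
JNZ L1: taken
MUL R5, 15 → R5=16875*15=253125
XOR R0, R2 → R0=3^7=4
SHR R0, 1 → R0=4>>1=2
ADD R2, 2 → R2=7+2=9
CMP R2, 11  (cmp 9,11)
JNZ L1: taken
MUL R5, 15 → R5=253125*15=3796875
XOR R0, R2 → R0=2^9=11
SHR R0, 1 → R0=11>>1=5
ADD R2, 2 → R2=9+2=11
CMP R2, 11  (cmp 11,11)
JNZ L1: not taken
halt.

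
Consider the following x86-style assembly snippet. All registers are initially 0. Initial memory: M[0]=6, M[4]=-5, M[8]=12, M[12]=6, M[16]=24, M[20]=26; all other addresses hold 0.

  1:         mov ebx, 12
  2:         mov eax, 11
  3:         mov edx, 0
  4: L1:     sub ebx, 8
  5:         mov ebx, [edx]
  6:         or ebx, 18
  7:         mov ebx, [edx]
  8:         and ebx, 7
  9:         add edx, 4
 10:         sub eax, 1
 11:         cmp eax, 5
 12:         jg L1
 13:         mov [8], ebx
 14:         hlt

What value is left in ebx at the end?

after mov ebx, 12: ebx=12
after mov eax, 11: eax=11
after mov edx, 0: edx=0
after sub ebx, 8: ebx=12-8=4
after mov ebx, [edx]: ebx=M[0]=6
after or ebx, 18: ebx=6|18=22
after mov ebx, [edx]: ebx=M[0]=6
after and ebx, 7: ebx=6&7=6
after add edx, 4: edx=0+4=4
after sub eax, 1: eax=11-1=10
cmp eax, 5  (cmp 10,5)
jg L1: taken
after sub ebx, 8: ebx=6-8=-2
after mov ebx, [edx]: ebx=M[4]=-5
after or ebx, 18: ebx=(-5)|18=-5
after mov ebx, [edx]: ebx=M[4]=-5
after and ebx, 7: ebx=(-5)&7=3
after add edx, 4: edx=4+4=8
after sub eax, 1: eax=10-1=9
cmp eax, 5  (cmp 9,5)
jg L1: taken
after sub ebx, 8: ebx=3-8=-5
after mov ebx, [edx]: ebx=M[8]=12
after or ebx, 18: ebx=12|18=30
after mov ebx, [edx]: ebx=M[8]=12
after and ebx, 7: ebx=12&7=4
after add edx, 4: edx=8+4=12
after sub eax, 1: eax=9-1=8
cmp eax, 5  (cmp 8,5)
jg L1: taken
after sub ebx, 8: ebx=4-8=-4
after mov ebx, [edx]: ebx=M[12]=6
after or ebx, 18: ebx=6|18=22
after mov ebx, [edx]: ebx=M[12]=6
after and ebx, 7: ebx=6&7=6
after add edx, 4: edx=12+4=16
after sub eax, 1: eax=8-1=7
cmp eax, 5  (cmp 7,5)
jg L1: taken
after sub ebx, 8: ebx=6-8=-2
after mov ebx, [edx]: ebx=M[16]=24
after or ebx, 18: ebx=24|18=26
after mov ebx, [edx]: ebx=M[16]=24
after and ebx, 7: ebx=24&7=0
after add edx, 4: edx=16+4=20
after sub eax, 1: eax=7-1=6
cmp eax, 5  (cmp 6,5)
jg L1: taken
after sub ebx, 8: ebx=0-8=-8
after mov ebx, [edx]: ebx=M[20]=26
after or ebx, 18: ebx=26|18=26
after mov ebx, [edx]: ebx=M[20]=26
after and ebx, 7: ebx=26&7=2
after add edx, 4: edx=20+4=24
after sub eax, 1: eax=6-1=5
cmp eax, 5  (cmp 5,5)
jg L1: not taken
mov [8], ebx → M[8]=2
halt.

2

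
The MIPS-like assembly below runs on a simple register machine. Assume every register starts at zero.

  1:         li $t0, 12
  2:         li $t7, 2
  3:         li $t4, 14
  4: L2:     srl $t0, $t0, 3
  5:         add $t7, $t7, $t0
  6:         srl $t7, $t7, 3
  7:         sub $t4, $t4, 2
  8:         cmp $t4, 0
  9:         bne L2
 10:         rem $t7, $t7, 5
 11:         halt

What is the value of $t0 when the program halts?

li $t0, 12 → $t0=12
li $t7, 2 → $t7=2
li $t4, 14 → $t4=14
srl $t0, $t0, 3 → $t0=12>>3=1
add $t7, $t7, $t0 → $t7=2+1=3
srl $t7, $t7, 3 → $t7=3>>3=0
sub $t4, $t4, 2 → $t4=14-2=12
cmp $t4, 0  (cmp 12,0)
bne L2: taken
srl $t0, $t0, 3 → $t0=1>>3=0
add $t7, $t7, $t0 → $t7=0+0=0
srl $t7, $t7, 3 → $t7=0>>3=0
sub $t4, $t4, 2 → $t4=12-2=10
cmp $t4, 0  (cmp 10,0)
bne L2: taken
srl $t0, $t0, 3 → $t0=0>>3=0
add $t7, $t7, $t0 → $t7=0+0=0
srl $t7, $t7, 3 → $t7=0>>3=0
sub $t4, $t4, 2 → $t4=10-2=8
cmp $t4, 0  (cmp 8,0)
bne L2: taken
srl $t0, $t0, 3 → $t0=0>>3=0
add $t7, $t7, $t0 → $t7=0+0=0
srl $t7, $t7, 3 → $t7=0>>3=0
sub $t4, $t4, 2 → $t4=8-2=6
cmp $t4, 0  (cmp 6,0)
bne L2: taken
srl $t0, $t0, 3 → $t0=0>>3=0
add $t7, $t7, $t0 → $t7=0+0=0
srl $t7, $t7, 3 → $t7=0>>3=0
sub $t4, $t4, 2 → $t4=6-2=4
cmp $t4, 0  (cmp 4,0)
bne L2: taken
srl $t0, $t0, 3 → $t0=0>>3=0
add $t7, $t7, $t0 → $t7=0+0=0
srl $t7, $t7, 3 → $t7=0>>3=0
sub $t4, $t4, 2 → $t4=4-2=2
cmp $t4, 0  (cmp 2,0)
bne L2: taken
srl $t0, $t0, 3 → $t0=0>>3=0
add $t7, $t7, $t0 → $t7=0+0=0
srl $t7, $t7, 3 → $t7=0>>3=0
sub $t4, $t4, 2 → $t4=2-2=0
cmp $t4, 0  (cmp 0,0)
bne L2: not taken
rem $t7, $t7, 5 → $t7=0%5=0
halt.

0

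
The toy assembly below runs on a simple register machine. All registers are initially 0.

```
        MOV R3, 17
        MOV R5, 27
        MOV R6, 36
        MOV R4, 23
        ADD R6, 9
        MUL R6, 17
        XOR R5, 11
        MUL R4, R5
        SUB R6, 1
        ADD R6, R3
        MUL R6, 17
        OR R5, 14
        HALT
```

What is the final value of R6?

13277

after MOV R3, 17: R3=17
after MOV R5, 27: R5=27
after MOV R6, 36: R6=36
after MOV R4, 23: R4=23
after ADD R6, 9: R6=36+9=45
after MUL R6, 17: R6=45*17=765
after XOR R5, 11: R5=27^11=16
after MUL R4, R5: R4=23*16=368
after SUB R6, 1: R6=765-1=764
after ADD R6, R3: R6=764+17=781
after MUL R6, 17: R6=781*17=13277
after OR R5, 14: R5=16|14=30
halt.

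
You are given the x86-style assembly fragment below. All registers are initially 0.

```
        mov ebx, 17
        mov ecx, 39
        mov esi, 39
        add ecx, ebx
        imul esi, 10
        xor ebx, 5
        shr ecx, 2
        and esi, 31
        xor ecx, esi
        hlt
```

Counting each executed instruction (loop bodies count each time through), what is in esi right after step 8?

mov ebx, 17 → ebx=17
mov ecx, 39 → ecx=39
mov esi, 39 → esi=39
add ecx, ebx → ecx=39+17=56
imul esi, 10 → esi=39*10=390
xor ebx, 5 → ebx=17^5=20
shr ecx, 2 → ecx=56>>2=14
and esi, 31 → esi=390&31=6
After step 8: esi = 6.

6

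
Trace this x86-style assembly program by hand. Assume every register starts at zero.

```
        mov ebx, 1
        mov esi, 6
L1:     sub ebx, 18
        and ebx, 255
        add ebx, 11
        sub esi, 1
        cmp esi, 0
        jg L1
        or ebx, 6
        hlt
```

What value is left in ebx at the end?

215

after mov ebx, 1: ebx=1
after mov esi, 6: esi=6
after sub ebx, 18: ebx=1-18=-17
after and ebx, 255: ebx=(-17)&255=239
after add ebx, 11: ebx=239+11=250
after sub esi, 1: esi=6-1=5
cmp esi, 0  (cmp 5,0)
jg L1: taken
after sub ebx, 18: ebx=250-18=232
after and ebx, 255: ebx=232&255=232
after add ebx, 11: ebx=232+11=243
after sub esi, 1: esi=5-1=4
cmp esi, 0  (cmp 4,0)
jg L1: taken
after sub ebx, 18: ebx=243-18=225
after and ebx, 255: ebx=225&255=225
after add ebx, 11: ebx=225+11=236
after sub esi, 1: esi=4-1=3
cmp esi, 0  (cmp 3,0)
jg L1: taken
after sub ebx, 18: ebx=236-18=218
after and ebx, 255: ebx=218&255=218
after add ebx, 11: ebx=218+11=229
after sub esi, 1: esi=3-1=2
cmp esi, 0  (cmp 2,0)
jg L1: taken
after sub ebx, 18: ebx=229-18=211
after and ebx, 255: ebx=211&255=211
after add ebx, 11: ebx=211+11=222
after sub esi, 1: esi=2-1=1
cmp esi, 0  (cmp 1,0)
jg L1: taken
after sub ebx, 18: ebx=222-18=204
after and ebx, 255: ebx=204&255=204
after add ebx, 11: ebx=204+11=215
after sub esi, 1: esi=1-1=0
cmp esi, 0  (cmp 0,0)
jg L1: not taken
after or ebx, 6: ebx=215|6=215
halt.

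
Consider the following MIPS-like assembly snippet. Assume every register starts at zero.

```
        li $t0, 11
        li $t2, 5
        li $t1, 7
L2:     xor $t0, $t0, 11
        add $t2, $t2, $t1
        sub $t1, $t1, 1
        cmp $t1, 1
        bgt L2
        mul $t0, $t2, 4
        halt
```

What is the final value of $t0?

128

$t0=11
$t2=5
$t1=7
$t0=11^11=0
$t2=5+7=12
$t1=7-1=6
cmp $t1, 1  (cmp 6,1)
bgt L2: taken
$t0=0^11=11
$t2=12+6=18
$t1=6-1=5
cmp $t1, 1  (cmp 5,1)
bgt L2: taken
$t0=11^11=0
$t2=18+5=23
$t1=5-1=4
cmp $t1, 1  (cmp 4,1)
bgt L2: taken
$t0=0^11=11
$t2=23+4=27
$t1=4-1=3
cmp $t1, 1  (cmp 3,1)
bgt L2: taken
$t0=11^11=0
$t2=27+3=30
$t1=3-1=2
cmp $t1, 1  (cmp 2,1)
bgt L2: taken
$t0=0^11=11
$t2=30+2=32
$t1=2-1=1
cmp $t1, 1  (cmp 1,1)
bgt L2: not taken
$t0=32*4=128
halt.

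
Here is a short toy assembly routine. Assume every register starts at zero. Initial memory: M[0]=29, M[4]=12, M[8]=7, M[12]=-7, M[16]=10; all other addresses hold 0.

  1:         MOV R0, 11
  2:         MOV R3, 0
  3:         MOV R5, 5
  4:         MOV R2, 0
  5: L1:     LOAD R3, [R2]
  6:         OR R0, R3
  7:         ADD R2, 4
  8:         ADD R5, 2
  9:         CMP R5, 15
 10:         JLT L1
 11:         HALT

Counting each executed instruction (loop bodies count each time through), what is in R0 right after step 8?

MOV R0, 11 → R0=11
MOV R3, 0 → R3=0
MOV R5, 5 → R5=5
MOV R2, 0 → R2=0
LOAD R3, [R2] → R3=M[0]=29
OR R0, R3 → R0=11|29=31
ADD R2, 4 → R2=0+4=4
ADD R5, 2 → R5=5+2=7
After step 8: R0 = 31.

31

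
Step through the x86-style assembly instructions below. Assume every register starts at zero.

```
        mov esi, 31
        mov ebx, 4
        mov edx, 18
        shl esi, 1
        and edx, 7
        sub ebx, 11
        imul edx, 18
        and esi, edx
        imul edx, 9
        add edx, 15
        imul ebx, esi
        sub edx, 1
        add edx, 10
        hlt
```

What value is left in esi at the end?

36

mov esi, 31 → esi=31
mov ebx, 4 → ebx=4
mov edx, 18 → edx=18
shl esi, 1 → esi=31<<1=62
and edx, 7 → edx=18&7=2
sub ebx, 11 → ebx=4-11=-7
imul edx, 18 → edx=2*18=36
and esi, edx → esi=62&36=36
imul edx, 9 → edx=36*9=324
add edx, 15 → edx=324+15=339
imul ebx, esi → ebx=(-7)*36=-252
sub edx, 1 → edx=339-1=338
add edx, 10 → edx=338+10=348
halt.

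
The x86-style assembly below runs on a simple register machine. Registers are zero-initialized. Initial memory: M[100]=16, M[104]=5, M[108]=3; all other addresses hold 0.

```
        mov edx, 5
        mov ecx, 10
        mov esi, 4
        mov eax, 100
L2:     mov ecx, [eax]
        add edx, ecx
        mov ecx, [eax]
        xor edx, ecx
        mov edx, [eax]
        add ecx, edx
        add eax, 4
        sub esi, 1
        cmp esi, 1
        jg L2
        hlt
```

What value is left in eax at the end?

edx=5
ecx=10
esi=4
eax=100
ecx=M[100]=16
edx=5+16=21
ecx=M[100]=16
edx=21^16=5
edx=M[100]=16
ecx=16+16=32
eax=100+4=104
esi=4-1=3
cmp esi, 1  (cmp 3,1)
jg L2: taken
ecx=M[104]=5
edx=16+5=21
ecx=M[104]=5
edx=21^5=16
edx=M[104]=5
ecx=5+5=10
eax=104+4=108
esi=3-1=2
cmp esi, 1  (cmp 2,1)
jg L2: taken
ecx=M[108]=3
edx=5+3=8
ecx=M[108]=3
edx=8^3=11
edx=M[108]=3
ecx=3+3=6
eax=108+4=112
esi=2-1=1
cmp esi, 1  (cmp 1,1)
jg L2: not taken
halt.

112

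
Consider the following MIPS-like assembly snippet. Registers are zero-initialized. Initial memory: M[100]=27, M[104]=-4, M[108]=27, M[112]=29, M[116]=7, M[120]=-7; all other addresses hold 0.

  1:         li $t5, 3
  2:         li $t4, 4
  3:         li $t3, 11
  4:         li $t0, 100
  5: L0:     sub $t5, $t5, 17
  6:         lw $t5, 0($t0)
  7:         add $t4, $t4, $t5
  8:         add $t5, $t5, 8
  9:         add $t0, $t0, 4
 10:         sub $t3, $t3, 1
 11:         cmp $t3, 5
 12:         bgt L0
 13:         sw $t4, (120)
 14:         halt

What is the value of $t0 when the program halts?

after li $t5, 3: $t5=3
after li $t4, 4: $t4=4
after li $t3, 11: $t3=11
after li $t0, 100: $t0=100
after sub $t5, $t5, 17: $t5=3-17=-14
after lw $t5, 0($t0): $t5=M[100]=27
after add $t4, $t4, $t5: $t4=4+27=31
after add $t5, $t5, 8: $t5=27+8=35
after add $t0, $t0, 4: $t0=100+4=104
after sub $t3, $t3, 1: $t3=11-1=10
cmp $t3, 5  (cmp 10,5)
bgt L0: taken
after sub $t5, $t5, 17: $t5=35-17=18
after lw $t5, 0($t0): $t5=M[104]=-4
after add $t4, $t4, $t5: $t4=31+(-4)=27
after add $t5, $t5, 8: $t5=(-4)+8=4
after add $t0, $t0, 4: $t0=104+4=108
after sub $t3, $t3, 1: $t3=10-1=9
cmp $t3, 5  (cmp 9,5)
bgt L0: taken
after sub $t5, $t5, 17: $t5=4-17=-13
after lw $t5, 0($t0): $t5=M[108]=27
after add $t4, $t4, $t5: $t4=27+27=54
after add $t5, $t5, 8: $t5=27+8=35
after add $t0, $t0, 4: $t0=108+4=112
after sub $t3, $t3, 1: $t3=9-1=8
cmp $t3, 5  (cmp 8,5)
bgt L0: taken
after sub $t5, $t5, 17: $t5=35-17=18
after lw $t5, 0($t0): $t5=M[112]=29
after add $t4, $t4, $t5: $t4=54+29=83
after add $t5, $t5, 8: $t5=29+8=37
after add $t0, $t0, 4: $t0=112+4=116
after sub $t3, $t3, 1: $t3=8-1=7
cmp $t3, 5  (cmp 7,5)
bgt L0: taken
after sub $t5, $t5, 17: $t5=37-17=20
after lw $t5, 0($t0): $t5=M[116]=7
after add $t4, $t4, $t5: $t4=83+7=90
after add $t5, $t5, 8: $t5=7+8=15
after add $t0, $t0, 4: $t0=116+4=120
after sub $t3, $t3, 1: $t3=7-1=6
cmp $t3, 5  (cmp 6,5)
bgt L0: taken
after sub $t5, $t5, 17: $t5=15-17=-2
after lw $t5, 0($t0): $t5=M[120]=-7
after add $t4, $t4, $t5: $t4=90+(-7)=83
after add $t5, $t5, 8: $t5=(-7)+8=1
after add $t0, $t0, 4: $t0=120+4=124
after sub $t3, $t3, 1: $t3=6-1=5
cmp $t3, 5  (cmp 5,5)
bgt L0: not taken
sw $t4, (120) → M[120]=83
halt.

124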